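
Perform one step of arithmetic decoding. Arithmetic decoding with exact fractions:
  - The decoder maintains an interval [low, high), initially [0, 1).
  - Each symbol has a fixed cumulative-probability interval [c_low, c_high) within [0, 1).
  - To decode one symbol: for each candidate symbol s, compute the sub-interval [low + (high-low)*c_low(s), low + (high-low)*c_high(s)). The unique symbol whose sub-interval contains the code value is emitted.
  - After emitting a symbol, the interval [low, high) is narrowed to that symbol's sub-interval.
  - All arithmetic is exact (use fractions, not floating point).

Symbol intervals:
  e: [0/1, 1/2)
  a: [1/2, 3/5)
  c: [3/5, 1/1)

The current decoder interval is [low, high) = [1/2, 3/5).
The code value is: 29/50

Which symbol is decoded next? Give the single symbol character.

Answer: c

Derivation:
Interval width = high − low = 3/5 − 1/2 = 1/10
Scaled code = (code − low) / width = (29/50 − 1/2) / 1/10 = 4/5
  e: [0/1, 1/2) 
  a: [1/2, 3/5) 
  c: [3/5, 1/1) ← scaled code falls here ✓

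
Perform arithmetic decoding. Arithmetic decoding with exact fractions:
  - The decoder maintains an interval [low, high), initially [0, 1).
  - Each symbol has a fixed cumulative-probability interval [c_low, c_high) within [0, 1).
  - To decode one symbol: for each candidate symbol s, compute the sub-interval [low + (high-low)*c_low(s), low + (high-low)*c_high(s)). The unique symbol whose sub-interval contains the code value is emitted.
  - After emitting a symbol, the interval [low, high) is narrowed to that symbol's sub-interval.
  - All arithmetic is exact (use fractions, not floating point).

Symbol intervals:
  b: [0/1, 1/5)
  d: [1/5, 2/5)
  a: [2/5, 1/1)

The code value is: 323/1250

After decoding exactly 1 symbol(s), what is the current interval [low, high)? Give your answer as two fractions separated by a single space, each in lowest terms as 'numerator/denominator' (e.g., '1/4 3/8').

Answer: 1/5 2/5

Derivation:
Step 1: interval [0/1, 1/1), width = 1/1 - 0/1 = 1/1
  'b': [0/1 + 1/1*0/1, 0/1 + 1/1*1/5) = [0/1, 1/5)
  'd': [0/1 + 1/1*1/5, 0/1 + 1/1*2/5) = [1/5, 2/5) <- contains code 323/1250
  'a': [0/1 + 1/1*2/5, 0/1 + 1/1*1/1) = [2/5, 1/1)
  emit 'd', narrow to [1/5, 2/5)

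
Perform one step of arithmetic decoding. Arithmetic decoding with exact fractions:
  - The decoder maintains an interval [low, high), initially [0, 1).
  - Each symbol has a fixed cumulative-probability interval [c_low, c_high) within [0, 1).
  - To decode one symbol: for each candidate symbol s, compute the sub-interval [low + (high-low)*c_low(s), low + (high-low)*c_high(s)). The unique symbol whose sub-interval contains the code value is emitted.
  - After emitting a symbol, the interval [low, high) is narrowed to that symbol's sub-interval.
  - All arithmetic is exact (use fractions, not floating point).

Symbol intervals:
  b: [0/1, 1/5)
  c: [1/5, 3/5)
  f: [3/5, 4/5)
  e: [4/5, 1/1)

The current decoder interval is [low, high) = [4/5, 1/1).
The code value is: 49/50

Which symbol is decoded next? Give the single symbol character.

Answer: e

Derivation:
Interval width = high − low = 1/1 − 4/5 = 1/5
Scaled code = (code − low) / width = (49/50 − 4/5) / 1/5 = 9/10
  b: [0/1, 1/5) 
  c: [1/5, 3/5) 
  f: [3/5, 4/5) 
  e: [4/5, 1/1) ← scaled code falls here ✓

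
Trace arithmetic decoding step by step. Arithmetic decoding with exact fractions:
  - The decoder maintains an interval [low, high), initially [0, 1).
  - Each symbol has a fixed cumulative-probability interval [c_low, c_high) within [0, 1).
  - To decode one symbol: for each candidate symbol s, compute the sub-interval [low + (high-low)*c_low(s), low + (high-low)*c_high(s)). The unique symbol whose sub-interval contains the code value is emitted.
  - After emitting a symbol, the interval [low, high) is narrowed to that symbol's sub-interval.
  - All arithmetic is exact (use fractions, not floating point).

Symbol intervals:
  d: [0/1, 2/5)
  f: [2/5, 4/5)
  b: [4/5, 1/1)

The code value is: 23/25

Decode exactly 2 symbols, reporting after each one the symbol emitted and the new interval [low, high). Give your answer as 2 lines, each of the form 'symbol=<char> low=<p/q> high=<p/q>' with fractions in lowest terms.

Answer: symbol=b low=4/5 high=1/1
symbol=f low=22/25 high=24/25

Derivation:
Step 1: interval [0/1, 1/1), width = 1/1 - 0/1 = 1/1
  'd': [0/1 + 1/1*0/1, 0/1 + 1/1*2/5) = [0/1, 2/5)
  'f': [0/1 + 1/1*2/5, 0/1 + 1/1*4/5) = [2/5, 4/5)
  'b': [0/1 + 1/1*4/5, 0/1 + 1/1*1/1) = [4/5, 1/1) <- contains code 23/25
  emit 'b', narrow to [4/5, 1/1)
Step 2: interval [4/5, 1/1), width = 1/1 - 4/5 = 1/5
  'd': [4/5 + 1/5*0/1, 4/5 + 1/5*2/5) = [4/5, 22/25)
  'f': [4/5 + 1/5*2/5, 4/5 + 1/5*4/5) = [22/25, 24/25) <- contains code 23/25
  'b': [4/5 + 1/5*4/5, 4/5 + 1/5*1/1) = [24/25, 1/1)
  emit 'f', narrow to [22/25, 24/25)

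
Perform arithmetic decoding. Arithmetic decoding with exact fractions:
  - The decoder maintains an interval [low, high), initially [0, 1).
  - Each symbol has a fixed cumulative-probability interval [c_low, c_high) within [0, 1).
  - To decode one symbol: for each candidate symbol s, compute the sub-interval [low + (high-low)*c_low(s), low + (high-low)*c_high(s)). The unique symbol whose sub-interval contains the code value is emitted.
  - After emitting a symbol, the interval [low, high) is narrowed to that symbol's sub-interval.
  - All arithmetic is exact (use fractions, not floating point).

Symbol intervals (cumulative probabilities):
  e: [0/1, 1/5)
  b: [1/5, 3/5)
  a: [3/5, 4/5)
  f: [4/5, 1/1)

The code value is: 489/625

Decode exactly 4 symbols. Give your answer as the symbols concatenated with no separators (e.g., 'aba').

Step 1: interval [0/1, 1/1), width = 1/1 - 0/1 = 1/1
  'e': [0/1 + 1/1*0/1, 0/1 + 1/1*1/5) = [0/1, 1/5)
  'b': [0/1 + 1/1*1/5, 0/1 + 1/1*3/5) = [1/5, 3/5)
  'a': [0/1 + 1/1*3/5, 0/1 + 1/1*4/5) = [3/5, 4/5) <- contains code 489/625
  'f': [0/1 + 1/1*4/5, 0/1 + 1/1*1/1) = [4/5, 1/1)
  emit 'a', narrow to [3/5, 4/5)
Step 2: interval [3/5, 4/5), width = 4/5 - 3/5 = 1/5
  'e': [3/5 + 1/5*0/1, 3/5 + 1/5*1/5) = [3/5, 16/25)
  'b': [3/5 + 1/5*1/5, 3/5 + 1/5*3/5) = [16/25, 18/25)
  'a': [3/5 + 1/5*3/5, 3/5 + 1/5*4/5) = [18/25, 19/25)
  'f': [3/5 + 1/5*4/5, 3/5 + 1/5*1/1) = [19/25, 4/5) <- contains code 489/625
  emit 'f', narrow to [19/25, 4/5)
Step 3: interval [19/25, 4/5), width = 4/5 - 19/25 = 1/25
  'e': [19/25 + 1/25*0/1, 19/25 + 1/25*1/5) = [19/25, 96/125)
  'b': [19/25 + 1/25*1/5, 19/25 + 1/25*3/5) = [96/125, 98/125) <- contains code 489/625
  'a': [19/25 + 1/25*3/5, 19/25 + 1/25*4/5) = [98/125, 99/125)
  'f': [19/25 + 1/25*4/5, 19/25 + 1/25*1/1) = [99/125, 4/5)
  emit 'b', narrow to [96/125, 98/125)
Step 4: interval [96/125, 98/125), width = 98/125 - 96/125 = 2/125
  'e': [96/125 + 2/125*0/1, 96/125 + 2/125*1/5) = [96/125, 482/625)
  'b': [96/125 + 2/125*1/5, 96/125 + 2/125*3/5) = [482/625, 486/625)
  'a': [96/125 + 2/125*3/5, 96/125 + 2/125*4/5) = [486/625, 488/625)
  'f': [96/125 + 2/125*4/5, 96/125 + 2/125*1/1) = [488/625, 98/125) <- contains code 489/625
  emit 'f', narrow to [488/625, 98/125)

Answer: afbf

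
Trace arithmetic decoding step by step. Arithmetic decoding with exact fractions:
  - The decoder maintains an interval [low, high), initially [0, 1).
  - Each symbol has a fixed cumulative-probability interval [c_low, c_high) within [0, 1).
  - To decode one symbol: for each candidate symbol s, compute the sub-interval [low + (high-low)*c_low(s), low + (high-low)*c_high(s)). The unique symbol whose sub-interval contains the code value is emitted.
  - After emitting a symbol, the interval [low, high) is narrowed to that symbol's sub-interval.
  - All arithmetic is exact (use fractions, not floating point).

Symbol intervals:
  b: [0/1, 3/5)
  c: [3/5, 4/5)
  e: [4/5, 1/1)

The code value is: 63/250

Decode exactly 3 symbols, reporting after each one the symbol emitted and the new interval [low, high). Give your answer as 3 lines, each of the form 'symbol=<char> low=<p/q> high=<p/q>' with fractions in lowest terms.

Step 1: interval [0/1, 1/1), width = 1/1 - 0/1 = 1/1
  'b': [0/1 + 1/1*0/1, 0/1 + 1/1*3/5) = [0/1, 3/5) <- contains code 63/250
  'c': [0/1 + 1/1*3/5, 0/1 + 1/1*4/5) = [3/5, 4/5)
  'e': [0/1 + 1/1*4/5, 0/1 + 1/1*1/1) = [4/5, 1/1)
  emit 'b', narrow to [0/1, 3/5)
Step 2: interval [0/1, 3/5), width = 3/5 - 0/1 = 3/5
  'b': [0/1 + 3/5*0/1, 0/1 + 3/5*3/5) = [0/1, 9/25) <- contains code 63/250
  'c': [0/1 + 3/5*3/5, 0/1 + 3/5*4/5) = [9/25, 12/25)
  'e': [0/1 + 3/5*4/5, 0/1 + 3/5*1/1) = [12/25, 3/5)
  emit 'b', narrow to [0/1, 9/25)
Step 3: interval [0/1, 9/25), width = 9/25 - 0/1 = 9/25
  'b': [0/1 + 9/25*0/1, 0/1 + 9/25*3/5) = [0/1, 27/125)
  'c': [0/1 + 9/25*3/5, 0/1 + 9/25*4/5) = [27/125, 36/125) <- contains code 63/250
  'e': [0/1 + 9/25*4/5, 0/1 + 9/25*1/1) = [36/125, 9/25)
  emit 'c', narrow to [27/125, 36/125)

Answer: symbol=b low=0/1 high=3/5
symbol=b low=0/1 high=9/25
symbol=c low=27/125 high=36/125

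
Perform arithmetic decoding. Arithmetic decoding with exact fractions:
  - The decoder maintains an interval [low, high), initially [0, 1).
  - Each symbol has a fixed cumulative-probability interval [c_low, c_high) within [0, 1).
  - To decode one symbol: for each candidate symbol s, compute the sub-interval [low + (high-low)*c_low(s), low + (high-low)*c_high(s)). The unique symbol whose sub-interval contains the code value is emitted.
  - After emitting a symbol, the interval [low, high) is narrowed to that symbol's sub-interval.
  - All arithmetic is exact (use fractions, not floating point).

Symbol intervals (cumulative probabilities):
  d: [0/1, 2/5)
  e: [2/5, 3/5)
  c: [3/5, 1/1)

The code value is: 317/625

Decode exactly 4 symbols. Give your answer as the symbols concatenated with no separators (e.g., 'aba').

Step 1: interval [0/1, 1/1), width = 1/1 - 0/1 = 1/1
  'd': [0/1 + 1/1*0/1, 0/1 + 1/1*2/5) = [0/1, 2/5)
  'e': [0/1 + 1/1*2/5, 0/1 + 1/1*3/5) = [2/5, 3/5) <- contains code 317/625
  'c': [0/1 + 1/1*3/5, 0/1 + 1/1*1/1) = [3/5, 1/1)
  emit 'e', narrow to [2/5, 3/5)
Step 2: interval [2/5, 3/5), width = 3/5 - 2/5 = 1/5
  'd': [2/5 + 1/5*0/1, 2/5 + 1/5*2/5) = [2/5, 12/25)
  'e': [2/5 + 1/5*2/5, 2/5 + 1/5*3/5) = [12/25, 13/25) <- contains code 317/625
  'c': [2/5 + 1/5*3/5, 2/5 + 1/5*1/1) = [13/25, 3/5)
  emit 'e', narrow to [12/25, 13/25)
Step 3: interval [12/25, 13/25), width = 13/25 - 12/25 = 1/25
  'd': [12/25 + 1/25*0/1, 12/25 + 1/25*2/5) = [12/25, 62/125)
  'e': [12/25 + 1/25*2/5, 12/25 + 1/25*3/5) = [62/125, 63/125)
  'c': [12/25 + 1/25*3/5, 12/25 + 1/25*1/1) = [63/125, 13/25) <- contains code 317/625
  emit 'c', narrow to [63/125, 13/25)
Step 4: interval [63/125, 13/25), width = 13/25 - 63/125 = 2/125
  'd': [63/125 + 2/125*0/1, 63/125 + 2/125*2/5) = [63/125, 319/625) <- contains code 317/625
  'e': [63/125 + 2/125*2/5, 63/125 + 2/125*3/5) = [319/625, 321/625)
  'c': [63/125 + 2/125*3/5, 63/125 + 2/125*1/1) = [321/625, 13/25)
  emit 'd', narrow to [63/125, 319/625)

Answer: eecd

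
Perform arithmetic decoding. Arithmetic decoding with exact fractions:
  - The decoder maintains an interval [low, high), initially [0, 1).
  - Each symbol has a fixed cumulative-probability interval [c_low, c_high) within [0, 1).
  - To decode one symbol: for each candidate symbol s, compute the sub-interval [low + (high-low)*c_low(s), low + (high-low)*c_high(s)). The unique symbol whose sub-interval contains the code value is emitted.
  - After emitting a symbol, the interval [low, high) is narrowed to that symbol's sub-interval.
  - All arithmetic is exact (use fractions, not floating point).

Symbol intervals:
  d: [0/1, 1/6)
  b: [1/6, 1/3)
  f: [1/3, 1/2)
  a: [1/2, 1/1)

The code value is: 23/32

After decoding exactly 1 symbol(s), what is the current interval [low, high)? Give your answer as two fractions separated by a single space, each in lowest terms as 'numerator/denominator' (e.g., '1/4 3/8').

Answer: 1/2 1/1

Derivation:
Step 1: interval [0/1, 1/1), width = 1/1 - 0/1 = 1/1
  'd': [0/1 + 1/1*0/1, 0/1 + 1/1*1/6) = [0/1, 1/6)
  'b': [0/1 + 1/1*1/6, 0/1 + 1/1*1/3) = [1/6, 1/3)
  'f': [0/1 + 1/1*1/3, 0/1 + 1/1*1/2) = [1/3, 1/2)
  'a': [0/1 + 1/1*1/2, 0/1 + 1/1*1/1) = [1/2, 1/1) <- contains code 23/32
  emit 'a', narrow to [1/2, 1/1)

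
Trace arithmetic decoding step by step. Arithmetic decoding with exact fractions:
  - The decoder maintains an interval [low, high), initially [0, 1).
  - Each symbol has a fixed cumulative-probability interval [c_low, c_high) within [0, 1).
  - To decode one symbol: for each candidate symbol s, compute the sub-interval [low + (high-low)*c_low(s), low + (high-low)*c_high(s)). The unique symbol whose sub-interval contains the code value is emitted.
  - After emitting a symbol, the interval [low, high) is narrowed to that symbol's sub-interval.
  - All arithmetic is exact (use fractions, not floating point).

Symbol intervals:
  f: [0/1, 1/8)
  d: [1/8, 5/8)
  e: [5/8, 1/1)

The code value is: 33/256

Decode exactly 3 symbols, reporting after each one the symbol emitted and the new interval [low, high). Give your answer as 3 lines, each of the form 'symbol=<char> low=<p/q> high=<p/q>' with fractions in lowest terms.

Answer: symbol=d low=1/8 high=5/8
symbol=f low=1/8 high=3/16
symbol=f low=1/8 high=17/128

Derivation:
Step 1: interval [0/1, 1/1), width = 1/1 - 0/1 = 1/1
  'f': [0/1 + 1/1*0/1, 0/1 + 1/1*1/8) = [0/1, 1/8)
  'd': [0/1 + 1/1*1/8, 0/1 + 1/1*5/8) = [1/8, 5/8) <- contains code 33/256
  'e': [0/1 + 1/1*5/8, 0/1 + 1/1*1/1) = [5/8, 1/1)
  emit 'd', narrow to [1/8, 5/8)
Step 2: interval [1/8, 5/8), width = 5/8 - 1/8 = 1/2
  'f': [1/8 + 1/2*0/1, 1/8 + 1/2*1/8) = [1/8, 3/16) <- contains code 33/256
  'd': [1/8 + 1/2*1/8, 1/8 + 1/2*5/8) = [3/16, 7/16)
  'e': [1/8 + 1/2*5/8, 1/8 + 1/2*1/1) = [7/16, 5/8)
  emit 'f', narrow to [1/8, 3/16)
Step 3: interval [1/8, 3/16), width = 3/16 - 1/8 = 1/16
  'f': [1/8 + 1/16*0/1, 1/8 + 1/16*1/8) = [1/8, 17/128) <- contains code 33/256
  'd': [1/8 + 1/16*1/8, 1/8 + 1/16*5/8) = [17/128, 21/128)
  'e': [1/8 + 1/16*5/8, 1/8 + 1/16*1/1) = [21/128, 3/16)
  emit 'f', narrow to [1/8, 17/128)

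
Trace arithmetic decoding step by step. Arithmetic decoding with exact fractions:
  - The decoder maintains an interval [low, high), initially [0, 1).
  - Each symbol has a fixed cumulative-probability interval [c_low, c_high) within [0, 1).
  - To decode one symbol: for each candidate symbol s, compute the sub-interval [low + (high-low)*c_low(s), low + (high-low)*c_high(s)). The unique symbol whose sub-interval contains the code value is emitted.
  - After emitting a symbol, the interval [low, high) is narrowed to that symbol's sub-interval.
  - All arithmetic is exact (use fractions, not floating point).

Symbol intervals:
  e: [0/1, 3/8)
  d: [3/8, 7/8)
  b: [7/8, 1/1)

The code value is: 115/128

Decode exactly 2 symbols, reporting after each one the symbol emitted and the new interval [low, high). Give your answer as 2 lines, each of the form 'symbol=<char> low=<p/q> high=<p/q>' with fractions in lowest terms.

Step 1: interval [0/1, 1/1), width = 1/1 - 0/1 = 1/1
  'e': [0/1 + 1/1*0/1, 0/1 + 1/1*3/8) = [0/1, 3/8)
  'd': [0/1 + 1/1*3/8, 0/1 + 1/1*7/8) = [3/8, 7/8)
  'b': [0/1 + 1/1*7/8, 0/1 + 1/1*1/1) = [7/8, 1/1) <- contains code 115/128
  emit 'b', narrow to [7/8, 1/1)
Step 2: interval [7/8, 1/1), width = 1/1 - 7/8 = 1/8
  'e': [7/8 + 1/8*0/1, 7/8 + 1/8*3/8) = [7/8, 59/64) <- contains code 115/128
  'd': [7/8 + 1/8*3/8, 7/8 + 1/8*7/8) = [59/64, 63/64)
  'b': [7/8 + 1/8*7/8, 7/8 + 1/8*1/1) = [63/64, 1/1)
  emit 'e', narrow to [7/8, 59/64)

Answer: symbol=b low=7/8 high=1/1
symbol=e low=7/8 high=59/64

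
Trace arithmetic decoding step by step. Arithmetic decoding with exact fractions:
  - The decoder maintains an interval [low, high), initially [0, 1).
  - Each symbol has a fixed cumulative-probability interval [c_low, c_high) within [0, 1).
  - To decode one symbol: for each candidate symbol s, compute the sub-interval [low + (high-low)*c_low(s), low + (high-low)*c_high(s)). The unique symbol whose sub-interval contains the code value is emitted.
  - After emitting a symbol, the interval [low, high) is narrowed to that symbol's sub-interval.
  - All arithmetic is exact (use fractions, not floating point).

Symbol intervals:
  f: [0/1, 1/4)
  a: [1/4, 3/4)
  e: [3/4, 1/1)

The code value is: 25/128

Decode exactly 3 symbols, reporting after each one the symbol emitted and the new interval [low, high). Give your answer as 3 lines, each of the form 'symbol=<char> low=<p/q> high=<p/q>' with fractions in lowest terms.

Answer: symbol=f low=0/1 high=1/4
symbol=e low=3/16 high=1/4
symbol=f low=3/16 high=13/64

Derivation:
Step 1: interval [0/1, 1/1), width = 1/1 - 0/1 = 1/1
  'f': [0/1 + 1/1*0/1, 0/1 + 1/1*1/4) = [0/1, 1/4) <- contains code 25/128
  'a': [0/1 + 1/1*1/4, 0/1 + 1/1*3/4) = [1/4, 3/4)
  'e': [0/1 + 1/1*3/4, 0/1 + 1/1*1/1) = [3/4, 1/1)
  emit 'f', narrow to [0/1, 1/4)
Step 2: interval [0/1, 1/4), width = 1/4 - 0/1 = 1/4
  'f': [0/1 + 1/4*0/1, 0/1 + 1/4*1/4) = [0/1, 1/16)
  'a': [0/1 + 1/4*1/4, 0/1 + 1/4*3/4) = [1/16, 3/16)
  'e': [0/1 + 1/4*3/4, 0/1 + 1/4*1/1) = [3/16, 1/4) <- contains code 25/128
  emit 'e', narrow to [3/16, 1/4)
Step 3: interval [3/16, 1/4), width = 1/4 - 3/16 = 1/16
  'f': [3/16 + 1/16*0/1, 3/16 + 1/16*1/4) = [3/16, 13/64) <- contains code 25/128
  'a': [3/16 + 1/16*1/4, 3/16 + 1/16*3/4) = [13/64, 15/64)
  'e': [3/16 + 1/16*3/4, 3/16 + 1/16*1/1) = [15/64, 1/4)
  emit 'f', narrow to [3/16, 13/64)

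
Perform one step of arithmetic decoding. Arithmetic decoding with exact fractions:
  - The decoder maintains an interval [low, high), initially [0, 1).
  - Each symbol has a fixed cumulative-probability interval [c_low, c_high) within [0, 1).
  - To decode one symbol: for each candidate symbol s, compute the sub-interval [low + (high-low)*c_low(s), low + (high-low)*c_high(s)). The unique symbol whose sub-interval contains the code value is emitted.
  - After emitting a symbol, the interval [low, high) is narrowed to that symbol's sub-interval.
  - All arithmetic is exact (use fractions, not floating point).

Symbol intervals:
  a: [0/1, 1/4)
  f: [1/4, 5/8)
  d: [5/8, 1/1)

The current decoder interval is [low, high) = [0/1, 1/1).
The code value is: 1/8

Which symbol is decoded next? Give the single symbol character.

Answer: a

Derivation:
Interval width = high − low = 1/1 − 0/1 = 1/1
Scaled code = (code − low) / width = (1/8 − 0/1) / 1/1 = 1/8
  a: [0/1, 1/4) ← scaled code falls here ✓
  f: [1/4, 5/8) 
  d: [5/8, 1/1) 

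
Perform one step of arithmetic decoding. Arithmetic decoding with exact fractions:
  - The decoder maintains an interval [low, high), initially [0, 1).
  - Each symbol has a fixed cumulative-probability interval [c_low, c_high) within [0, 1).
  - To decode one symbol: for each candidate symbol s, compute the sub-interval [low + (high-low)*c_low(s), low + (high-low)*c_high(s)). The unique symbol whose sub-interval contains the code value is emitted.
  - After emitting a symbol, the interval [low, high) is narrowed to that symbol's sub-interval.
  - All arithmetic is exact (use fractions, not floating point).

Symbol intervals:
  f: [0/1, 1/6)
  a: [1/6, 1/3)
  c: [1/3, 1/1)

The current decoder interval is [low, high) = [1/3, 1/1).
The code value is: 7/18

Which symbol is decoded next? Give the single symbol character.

Answer: f

Derivation:
Interval width = high − low = 1/1 − 1/3 = 2/3
Scaled code = (code − low) / width = (7/18 − 1/3) / 2/3 = 1/12
  f: [0/1, 1/6) ← scaled code falls here ✓
  a: [1/6, 1/3) 
  c: [1/3, 1/1) 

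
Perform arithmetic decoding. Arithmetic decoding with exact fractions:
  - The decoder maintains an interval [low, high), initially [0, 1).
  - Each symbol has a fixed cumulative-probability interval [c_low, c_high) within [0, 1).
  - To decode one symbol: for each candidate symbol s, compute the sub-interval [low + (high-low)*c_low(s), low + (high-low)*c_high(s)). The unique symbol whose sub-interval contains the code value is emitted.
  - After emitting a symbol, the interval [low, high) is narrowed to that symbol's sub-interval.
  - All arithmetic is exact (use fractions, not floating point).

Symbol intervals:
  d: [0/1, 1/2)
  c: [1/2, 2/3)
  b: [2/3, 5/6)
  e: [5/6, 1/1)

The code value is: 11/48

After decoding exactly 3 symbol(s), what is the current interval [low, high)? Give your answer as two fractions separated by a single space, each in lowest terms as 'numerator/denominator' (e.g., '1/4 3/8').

Step 1: interval [0/1, 1/1), width = 1/1 - 0/1 = 1/1
  'd': [0/1 + 1/1*0/1, 0/1 + 1/1*1/2) = [0/1, 1/2) <- contains code 11/48
  'c': [0/1 + 1/1*1/2, 0/1 + 1/1*2/3) = [1/2, 2/3)
  'b': [0/1 + 1/1*2/3, 0/1 + 1/1*5/6) = [2/3, 5/6)
  'e': [0/1 + 1/1*5/6, 0/1 + 1/1*1/1) = [5/6, 1/1)
  emit 'd', narrow to [0/1, 1/2)
Step 2: interval [0/1, 1/2), width = 1/2 - 0/1 = 1/2
  'd': [0/1 + 1/2*0/1, 0/1 + 1/2*1/2) = [0/1, 1/4) <- contains code 11/48
  'c': [0/1 + 1/2*1/2, 0/1 + 1/2*2/3) = [1/4, 1/3)
  'b': [0/1 + 1/2*2/3, 0/1 + 1/2*5/6) = [1/3, 5/12)
  'e': [0/1 + 1/2*5/6, 0/1 + 1/2*1/1) = [5/12, 1/2)
  emit 'd', narrow to [0/1, 1/4)
Step 3: interval [0/1, 1/4), width = 1/4 - 0/1 = 1/4
  'd': [0/1 + 1/4*0/1, 0/1 + 1/4*1/2) = [0/1, 1/8)
  'c': [0/1 + 1/4*1/2, 0/1 + 1/4*2/3) = [1/8, 1/6)
  'b': [0/1 + 1/4*2/3, 0/1 + 1/4*5/6) = [1/6, 5/24)
  'e': [0/1 + 1/4*5/6, 0/1 + 1/4*1/1) = [5/24, 1/4) <- contains code 11/48
  emit 'e', narrow to [5/24, 1/4)

Answer: 5/24 1/4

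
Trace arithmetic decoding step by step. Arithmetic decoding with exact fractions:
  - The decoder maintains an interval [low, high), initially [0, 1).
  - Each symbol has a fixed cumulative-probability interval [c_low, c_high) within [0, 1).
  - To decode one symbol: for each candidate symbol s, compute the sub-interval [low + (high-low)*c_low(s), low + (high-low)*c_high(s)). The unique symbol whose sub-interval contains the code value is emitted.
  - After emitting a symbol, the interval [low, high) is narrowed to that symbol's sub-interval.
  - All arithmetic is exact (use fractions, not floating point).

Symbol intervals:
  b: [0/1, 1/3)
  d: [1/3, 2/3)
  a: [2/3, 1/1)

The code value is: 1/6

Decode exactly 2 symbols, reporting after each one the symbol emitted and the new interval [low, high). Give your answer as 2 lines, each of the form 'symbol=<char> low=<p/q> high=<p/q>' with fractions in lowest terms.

Answer: symbol=b low=0/1 high=1/3
symbol=d low=1/9 high=2/9

Derivation:
Step 1: interval [0/1, 1/1), width = 1/1 - 0/1 = 1/1
  'b': [0/1 + 1/1*0/1, 0/1 + 1/1*1/3) = [0/1, 1/3) <- contains code 1/6
  'd': [0/1 + 1/1*1/3, 0/1 + 1/1*2/3) = [1/3, 2/3)
  'a': [0/1 + 1/1*2/3, 0/1 + 1/1*1/1) = [2/3, 1/1)
  emit 'b', narrow to [0/1, 1/3)
Step 2: interval [0/1, 1/3), width = 1/3 - 0/1 = 1/3
  'b': [0/1 + 1/3*0/1, 0/1 + 1/3*1/3) = [0/1, 1/9)
  'd': [0/1 + 1/3*1/3, 0/1 + 1/3*2/3) = [1/9, 2/9) <- contains code 1/6
  'a': [0/1 + 1/3*2/3, 0/1 + 1/3*1/1) = [2/9, 1/3)
  emit 'd', narrow to [1/9, 2/9)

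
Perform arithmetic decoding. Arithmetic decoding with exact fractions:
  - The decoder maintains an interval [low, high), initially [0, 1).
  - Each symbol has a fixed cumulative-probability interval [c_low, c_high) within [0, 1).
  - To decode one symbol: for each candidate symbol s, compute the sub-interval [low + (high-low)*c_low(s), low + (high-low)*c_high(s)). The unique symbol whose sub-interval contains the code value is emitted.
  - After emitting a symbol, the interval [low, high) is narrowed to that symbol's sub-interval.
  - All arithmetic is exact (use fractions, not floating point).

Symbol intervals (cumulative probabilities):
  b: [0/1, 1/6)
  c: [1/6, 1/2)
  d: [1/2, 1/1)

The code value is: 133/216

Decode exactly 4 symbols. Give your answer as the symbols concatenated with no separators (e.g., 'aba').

Step 1: interval [0/1, 1/1), width = 1/1 - 0/1 = 1/1
  'b': [0/1 + 1/1*0/1, 0/1 + 1/1*1/6) = [0/1, 1/6)
  'c': [0/1 + 1/1*1/6, 0/1 + 1/1*1/2) = [1/6, 1/2)
  'd': [0/1 + 1/1*1/2, 0/1 + 1/1*1/1) = [1/2, 1/1) <- contains code 133/216
  emit 'd', narrow to [1/2, 1/1)
Step 2: interval [1/2, 1/1), width = 1/1 - 1/2 = 1/2
  'b': [1/2 + 1/2*0/1, 1/2 + 1/2*1/6) = [1/2, 7/12)
  'c': [1/2 + 1/2*1/6, 1/2 + 1/2*1/2) = [7/12, 3/4) <- contains code 133/216
  'd': [1/2 + 1/2*1/2, 1/2 + 1/2*1/1) = [3/4, 1/1)
  emit 'c', narrow to [7/12, 3/4)
Step 3: interval [7/12, 3/4), width = 3/4 - 7/12 = 1/6
  'b': [7/12 + 1/6*0/1, 7/12 + 1/6*1/6) = [7/12, 11/18)
  'c': [7/12 + 1/6*1/6, 7/12 + 1/6*1/2) = [11/18, 2/3) <- contains code 133/216
  'd': [7/12 + 1/6*1/2, 7/12 + 1/6*1/1) = [2/3, 3/4)
  emit 'c', narrow to [11/18, 2/3)
Step 4: interval [11/18, 2/3), width = 2/3 - 11/18 = 1/18
  'b': [11/18 + 1/18*0/1, 11/18 + 1/18*1/6) = [11/18, 67/108) <- contains code 133/216
  'c': [11/18 + 1/18*1/6, 11/18 + 1/18*1/2) = [67/108, 23/36)
  'd': [11/18 + 1/18*1/2, 11/18 + 1/18*1/1) = [23/36, 2/3)
  emit 'b', narrow to [11/18, 67/108)

Answer: dccb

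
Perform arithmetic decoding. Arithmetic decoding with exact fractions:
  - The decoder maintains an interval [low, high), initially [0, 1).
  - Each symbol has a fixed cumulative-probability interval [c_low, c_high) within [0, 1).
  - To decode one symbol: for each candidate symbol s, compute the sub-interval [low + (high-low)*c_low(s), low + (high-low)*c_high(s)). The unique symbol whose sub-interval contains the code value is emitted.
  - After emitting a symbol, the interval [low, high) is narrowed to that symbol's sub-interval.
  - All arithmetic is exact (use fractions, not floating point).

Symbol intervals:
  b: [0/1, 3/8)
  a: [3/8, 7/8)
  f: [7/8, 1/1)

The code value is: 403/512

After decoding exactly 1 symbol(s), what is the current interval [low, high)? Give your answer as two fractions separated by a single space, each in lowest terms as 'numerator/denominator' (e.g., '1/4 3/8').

Step 1: interval [0/1, 1/1), width = 1/1 - 0/1 = 1/1
  'b': [0/1 + 1/1*0/1, 0/1 + 1/1*3/8) = [0/1, 3/8)
  'a': [0/1 + 1/1*3/8, 0/1 + 1/1*7/8) = [3/8, 7/8) <- contains code 403/512
  'f': [0/1 + 1/1*7/8, 0/1 + 1/1*1/1) = [7/8, 1/1)
  emit 'a', narrow to [3/8, 7/8)

Answer: 3/8 7/8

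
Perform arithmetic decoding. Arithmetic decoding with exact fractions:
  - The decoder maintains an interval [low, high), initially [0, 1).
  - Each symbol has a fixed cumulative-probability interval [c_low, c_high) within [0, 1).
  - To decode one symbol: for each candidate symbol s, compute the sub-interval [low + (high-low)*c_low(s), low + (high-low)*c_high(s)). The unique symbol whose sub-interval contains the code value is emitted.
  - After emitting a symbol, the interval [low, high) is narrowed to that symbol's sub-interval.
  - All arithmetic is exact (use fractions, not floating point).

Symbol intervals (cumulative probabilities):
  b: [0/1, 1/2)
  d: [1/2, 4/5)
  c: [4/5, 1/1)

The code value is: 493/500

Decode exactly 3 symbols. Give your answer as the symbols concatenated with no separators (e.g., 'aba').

Step 1: interval [0/1, 1/1), width = 1/1 - 0/1 = 1/1
  'b': [0/1 + 1/1*0/1, 0/1 + 1/1*1/2) = [0/1, 1/2)
  'd': [0/1 + 1/1*1/2, 0/1 + 1/1*4/5) = [1/2, 4/5)
  'c': [0/1 + 1/1*4/5, 0/1 + 1/1*1/1) = [4/5, 1/1) <- contains code 493/500
  emit 'c', narrow to [4/5, 1/1)
Step 2: interval [4/5, 1/1), width = 1/1 - 4/5 = 1/5
  'b': [4/5 + 1/5*0/1, 4/5 + 1/5*1/2) = [4/5, 9/10)
  'd': [4/5 + 1/5*1/2, 4/5 + 1/5*4/5) = [9/10, 24/25)
  'c': [4/5 + 1/5*4/5, 4/5 + 1/5*1/1) = [24/25, 1/1) <- contains code 493/500
  emit 'c', narrow to [24/25, 1/1)
Step 3: interval [24/25, 1/1), width = 1/1 - 24/25 = 1/25
  'b': [24/25 + 1/25*0/1, 24/25 + 1/25*1/2) = [24/25, 49/50)
  'd': [24/25 + 1/25*1/2, 24/25 + 1/25*4/5) = [49/50, 124/125) <- contains code 493/500
  'c': [24/25 + 1/25*4/5, 24/25 + 1/25*1/1) = [124/125, 1/1)
  emit 'd', narrow to [49/50, 124/125)

Answer: ccd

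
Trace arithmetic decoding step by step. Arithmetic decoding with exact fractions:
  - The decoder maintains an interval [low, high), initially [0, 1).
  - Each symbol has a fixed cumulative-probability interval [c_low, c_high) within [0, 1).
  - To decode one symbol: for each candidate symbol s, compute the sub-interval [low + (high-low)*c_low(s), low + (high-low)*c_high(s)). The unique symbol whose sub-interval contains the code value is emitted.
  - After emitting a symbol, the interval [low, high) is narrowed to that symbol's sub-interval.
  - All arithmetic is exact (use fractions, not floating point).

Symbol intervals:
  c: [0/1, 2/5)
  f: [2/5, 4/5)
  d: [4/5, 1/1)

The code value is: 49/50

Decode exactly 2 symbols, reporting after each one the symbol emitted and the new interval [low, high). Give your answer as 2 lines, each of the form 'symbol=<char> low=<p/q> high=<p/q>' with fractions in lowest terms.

Step 1: interval [0/1, 1/1), width = 1/1 - 0/1 = 1/1
  'c': [0/1 + 1/1*0/1, 0/1 + 1/1*2/5) = [0/1, 2/5)
  'f': [0/1 + 1/1*2/5, 0/1 + 1/1*4/5) = [2/5, 4/5)
  'd': [0/1 + 1/1*4/5, 0/1 + 1/1*1/1) = [4/5, 1/1) <- contains code 49/50
  emit 'd', narrow to [4/5, 1/1)
Step 2: interval [4/5, 1/1), width = 1/1 - 4/5 = 1/5
  'c': [4/5 + 1/5*0/1, 4/5 + 1/5*2/5) = [4/5, 22/25)
  'f': [4/5 + 1/5*2/5, 4/5 + 1/5*4/5) = [22/25, 24/25)
  'd': [4/5 + 1/5*4/5, 4/5 + 1/5*1/1) = [24/25, 1/1) <- contains code 49/50
  emit 'd', narrow to [24/25, 1/1)

Answer: symbol=d low=4/5 high=1/1
symbol=d low=24/25 high=1/1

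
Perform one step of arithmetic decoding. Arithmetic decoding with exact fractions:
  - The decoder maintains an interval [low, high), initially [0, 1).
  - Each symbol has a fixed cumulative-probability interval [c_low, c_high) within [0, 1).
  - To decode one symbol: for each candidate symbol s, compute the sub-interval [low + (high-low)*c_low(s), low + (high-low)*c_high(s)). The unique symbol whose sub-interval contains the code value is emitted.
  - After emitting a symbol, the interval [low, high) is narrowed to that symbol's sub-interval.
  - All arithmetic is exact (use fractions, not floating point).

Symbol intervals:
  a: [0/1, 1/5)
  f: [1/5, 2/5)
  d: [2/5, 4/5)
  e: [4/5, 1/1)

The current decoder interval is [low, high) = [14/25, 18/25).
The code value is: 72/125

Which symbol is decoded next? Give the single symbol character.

Interval width = high − low = 18/25 − 14/25 = 4/25
Scaled code = (code − low) / width = (72/125 − 14/25) / 4/25 = 1/10
  a: [0/1, 1/5) ← scaled code falls here ✓
  f: [1/5, 2/5) 
  d: [2/5, 4/5) 
  e: [4/5, 1/1) 

Answer: a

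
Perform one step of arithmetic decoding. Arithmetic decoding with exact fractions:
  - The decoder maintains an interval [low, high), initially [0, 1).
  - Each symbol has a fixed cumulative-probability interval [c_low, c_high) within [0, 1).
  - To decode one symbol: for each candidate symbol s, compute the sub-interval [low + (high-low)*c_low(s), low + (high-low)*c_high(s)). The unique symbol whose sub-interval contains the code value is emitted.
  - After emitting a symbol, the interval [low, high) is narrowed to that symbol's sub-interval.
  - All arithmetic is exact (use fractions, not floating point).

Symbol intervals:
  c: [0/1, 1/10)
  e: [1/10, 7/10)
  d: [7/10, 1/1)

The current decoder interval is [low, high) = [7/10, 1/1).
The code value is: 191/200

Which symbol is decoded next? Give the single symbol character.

Interval width = high − low = 1/1 − 7/10 = 3/10
Scaled code = (code − low) / width = (191/200 − 7/10) / 3/10 = 17/20
  c: [0/1, 1/10) 
  e: [1/10, 7/10) 
  d: [7/10, 1/1) ← scaled code falls here ✓

Answer: d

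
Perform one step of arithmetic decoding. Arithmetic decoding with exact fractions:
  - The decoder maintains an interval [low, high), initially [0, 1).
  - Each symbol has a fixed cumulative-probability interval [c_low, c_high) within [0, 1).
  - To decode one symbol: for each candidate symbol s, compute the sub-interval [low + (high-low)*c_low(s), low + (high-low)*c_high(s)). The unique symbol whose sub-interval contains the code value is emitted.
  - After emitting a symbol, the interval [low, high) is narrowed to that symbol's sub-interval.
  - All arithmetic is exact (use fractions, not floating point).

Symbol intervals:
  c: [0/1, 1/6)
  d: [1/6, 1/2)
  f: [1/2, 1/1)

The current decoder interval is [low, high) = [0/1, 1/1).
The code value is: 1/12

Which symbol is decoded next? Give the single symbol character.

Answer: c

Derivation:
Interval width = high − low = 1/1 − 0/1 = 1/1
Scaled code = (code − low) / width = (1/12 − 0/1) / 1/1 = 1/12
  c: [0/1, 1/6) ← scaled code falls here ✓
  d: [1/6, 1/2) 
  f: [1/2, 1/1) 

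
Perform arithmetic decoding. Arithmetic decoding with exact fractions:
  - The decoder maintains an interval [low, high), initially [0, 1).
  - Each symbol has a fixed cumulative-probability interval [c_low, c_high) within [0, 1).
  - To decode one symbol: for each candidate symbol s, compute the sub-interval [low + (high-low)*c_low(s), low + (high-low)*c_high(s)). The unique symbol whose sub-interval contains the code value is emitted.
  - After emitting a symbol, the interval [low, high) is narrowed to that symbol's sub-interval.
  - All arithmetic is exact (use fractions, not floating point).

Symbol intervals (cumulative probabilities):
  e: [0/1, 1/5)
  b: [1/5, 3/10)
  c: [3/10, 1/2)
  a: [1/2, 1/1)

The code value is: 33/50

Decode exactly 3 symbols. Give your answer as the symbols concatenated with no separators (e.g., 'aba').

Answer: ace

Derivation:
Step 1: interval [0/1, 1/1), width = 1/1 - 0/1 = 1/1
  'e': [0/1 + 1/1*0/1, 0/1 + 1/1*1/5) = [0/1, 1/5)
  'b': [0/1 + 1/1*1/5, 0/1 + 1/1*3/10) = [1/5, 3/10)
  'c': [0/1 + 1/1*3/10, 0/1 + 1/1*1/2) = [3/10, 1/2)
  'a': [0/1 + 1/1*1/2, 0/1 + 1/1*1/1) = [1/2, 1/1) <- contains code 33/50
  emit 'a', narrow to [1/2, 1/1)
Step 2: interval [1/2, 1/1), width = 1/1 - 1/2 = 1/2
  'e': [1/2 + 1/2*0/1, 1/2 + 1/2*1/5) = [1/2, 3/5)
  'b': [1/2 + 1/2*1/5, 1/2 + 1/2*3/10) = [3/5, 13/20)
  'c': [1/2 + 1/2*3/10, 1/2 + 1/2*1/2) = [13/20, 3/4) <- contains code 33/50
  'a': [1/2 + 1/2*1/2, 1/2 + 1/2*1/1) = [3/4, 1/1)
  emit 'c', narrow to [13/20, 3/4)
Step 3: interval [13/20, 3/4), width = 3/4 - 13/20 = 1/10
  'e': [13/20 + 1/10*0/1, 13/20 + 1/10*1/5) = [13/20, 67/100) <- contains code 33/50
  'b': [13/20 + 1/10*1/5, 13/20 + 1/10*3/10) = [67/100, 17/25)
  'c': [13/20 + 1/10*3/10, 13/20 + 1/10*1/2) = [17/25, 7/10)
  'a': [13/20 + 1/10*1/2, 13/20 + 1/10*1/1) = [7/10, 3/4)
  emit 'e', narrow to [13/20, 67/100)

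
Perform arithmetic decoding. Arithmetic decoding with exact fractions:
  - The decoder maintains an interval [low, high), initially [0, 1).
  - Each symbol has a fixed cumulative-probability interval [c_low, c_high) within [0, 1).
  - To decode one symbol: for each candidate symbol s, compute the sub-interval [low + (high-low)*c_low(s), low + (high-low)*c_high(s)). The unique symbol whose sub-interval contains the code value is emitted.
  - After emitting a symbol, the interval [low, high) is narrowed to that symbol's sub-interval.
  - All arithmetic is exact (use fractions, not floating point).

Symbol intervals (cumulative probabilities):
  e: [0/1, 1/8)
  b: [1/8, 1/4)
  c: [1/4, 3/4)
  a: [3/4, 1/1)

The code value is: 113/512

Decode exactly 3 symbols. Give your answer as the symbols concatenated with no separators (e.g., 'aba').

Step 1: interval [0/1, 1/1), width = 1/1 - 0/1 = 1/1
  'e': [0/1 + 1/1*0/1, 0/1 + 1/1*1/8) = [0/1, 1/8)
  'b': [0/1 + 1/1*1/8, 0/1 + 1/1*1/4) = [1/8, 1/4) <- contains code 113/512
  'c': [0/1 + 1/1*1/4, 0/1 + 1/1*3/4) = [1/4, 3/4)
  'a': [0/1 + 1/1*3/4, 0/1 + 1/1*1/1) = [3/4, 1/1)
  emit 'b', narrow to [1/8, 1/4)
Step 2: interval [1/8, 1/4), width = 1/4 - 1/8 = 1/8
  'e': [1/8 + 1/8*0/1, 1/8 + 1/8*1/8) = [1/8, 9/64)
  'b': [1/8 + 1/8*1/8, 1/8 + 1/8*1/4) = [9/64, 5/32)
  'c': [1/8 + 1/8*1/4, 1/8 + 1/8*3/4) = [5/32, 7/32)
  'a': [1/8 + 1/8*3/4, 1/8 + 1/8*1/1) = [7/32, 1/4) <- contains code 113/512
  emit 'a', narrow to [7/32, 1/4)
Step 3: interval [7/32, 1/4), width = 1/4 - 7/32 = 1/32
  'e': [7/32 + 1/32*0/1, 7/32 + 1/32*1/8) = [7/32, 57/256) <- contains code 113/512
  'b': [7/32 + 1/32*1/8, 7/32 + 1/32*1/4) = [57/256, 29/128)
  'c': [7/32 + 1/32*1/4, 7/32 + 1/32*3/4) = [29/128, 31/128)
  'a': [7/32 + 1/32*3/4, 7/32 + 1/32*1/1) = [31/128, 1/4)
  emit 'e', narrow to [7/32, 57/256)

Answer: bae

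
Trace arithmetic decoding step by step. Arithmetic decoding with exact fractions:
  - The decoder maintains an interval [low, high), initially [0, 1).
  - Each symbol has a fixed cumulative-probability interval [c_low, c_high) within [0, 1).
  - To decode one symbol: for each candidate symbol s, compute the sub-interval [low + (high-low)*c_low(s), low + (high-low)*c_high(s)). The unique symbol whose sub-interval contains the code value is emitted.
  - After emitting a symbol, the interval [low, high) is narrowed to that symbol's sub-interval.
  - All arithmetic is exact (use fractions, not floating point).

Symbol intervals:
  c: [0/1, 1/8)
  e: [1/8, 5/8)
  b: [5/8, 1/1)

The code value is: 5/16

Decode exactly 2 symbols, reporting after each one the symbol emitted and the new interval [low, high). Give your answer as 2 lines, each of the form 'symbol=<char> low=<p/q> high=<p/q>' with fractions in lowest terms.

Step 1: interval [0/1, 1/1), width = 1/1 - 0/1 = 1/1
  'c': [0/1 + 1/1*0/1, 0/1 + 1/1*1/8) = [0/1, 1/8)
  'e': [0/1 + 1/1*1/8, 0/1 + 1/1*5/8) = [1/8, 5/8) <- contains code 5/16
  'b': [0/1 + 1/1*5/8, 0/1 + 1/1*1/1) = [5/8, 1/1)
  emit 'e', narrow to [1/8, 5/8)
Step 2: interval [1/8, 5/8), width = 5/8 - 1/8 = 1/2
  'c': [1/8 + 1/2*0/1, 1/8 + 1/2*1/8) = [1/8, 3/16)
  'e': [1/8 + 1/2*1/8, 1/8 + 1/2*5/8) = [3/16, 7/16) <- contains code 5/16
  'b': [1/8 + 1/2*5/8, 1/8 + 1/2*1/1) = [7/16, 5/8)
  emit 'e', narrow to [3/16, 7/16)

Answer: symbol=e low=1/8 high=5/8
symbol=e low=3/16 high=7/16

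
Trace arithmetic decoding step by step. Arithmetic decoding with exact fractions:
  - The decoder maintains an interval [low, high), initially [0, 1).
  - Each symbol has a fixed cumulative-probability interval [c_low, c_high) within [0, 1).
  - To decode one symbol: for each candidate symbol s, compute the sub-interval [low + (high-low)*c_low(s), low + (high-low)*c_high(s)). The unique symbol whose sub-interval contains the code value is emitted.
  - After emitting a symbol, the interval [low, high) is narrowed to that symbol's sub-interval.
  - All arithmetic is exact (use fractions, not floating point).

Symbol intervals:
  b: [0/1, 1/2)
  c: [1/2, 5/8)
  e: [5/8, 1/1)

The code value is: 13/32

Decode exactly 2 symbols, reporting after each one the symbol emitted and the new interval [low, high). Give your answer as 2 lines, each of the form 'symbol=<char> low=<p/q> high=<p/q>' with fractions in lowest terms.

Step 1: interval [0/1, 1/1), width = 1/1 - 0/1 = 1/1
  'b': [0/1 + 1/1*0/1, 0/1 + 1/1*1/2) = [0/1, 1/2) <- contains code 13/32
  'c': [0/1 + 1/1*1/2, 0/1 + 1/1*5/8) = [1/2, 5/8)
  'e': [0/1 + 1/1*5/8, 0/1 + 1/1*1/1) = [5/8, 1/1)
  emit 'b', narrow to [0/1, 1/2)
Step 2: interval [0/1, 1/2), width = 1/2 - 0/1 = 1/2
  'b': [0/1 + 1/2*0/1, 0/1 + 1/2*1/2) = [0/1, 1/4)
  'c': [0/1 + 1/2*1/2, 0/1 + 1/2*5/8) = [1/4, 5/16)
  'e': [0/1 + 1/2*5/8, 0/1 + 1/2*1/1) = [5/16, 1/2) <- contains code 13/32
  emit 'e', narrow to [5/16, 1/2)

Answer: symbol=b low=0/1 high=1/2
symbol=e low=5/16 high=1/2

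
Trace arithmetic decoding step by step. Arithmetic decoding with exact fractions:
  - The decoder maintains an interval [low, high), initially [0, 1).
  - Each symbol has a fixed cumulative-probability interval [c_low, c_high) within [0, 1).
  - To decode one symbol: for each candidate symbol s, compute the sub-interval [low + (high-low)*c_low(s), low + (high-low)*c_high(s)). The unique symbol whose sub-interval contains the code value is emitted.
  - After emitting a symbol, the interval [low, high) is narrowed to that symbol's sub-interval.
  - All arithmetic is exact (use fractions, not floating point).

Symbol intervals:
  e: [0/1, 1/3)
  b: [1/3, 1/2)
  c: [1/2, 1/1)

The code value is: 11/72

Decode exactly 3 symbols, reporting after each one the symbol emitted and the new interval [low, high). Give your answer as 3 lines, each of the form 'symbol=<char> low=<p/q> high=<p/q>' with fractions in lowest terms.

Step 1: interval [0/1, 1/1), width = 1/1 - 0/1 = 1/1
  'e': [0/1 + 1/1*0/1, 0/1 + 1/1*1/3) = [0/1, 1/3) <- contains code 11/72
  'b': [0/1 + 1/1*1/3, 0/1 + 1/1*1/2) = [1/3, 1/2)
  'c': [0/1 + 1/1*1/2, 0/1 + 1/1*1/1) = [1/2, 1/1)
  emit 'e', narrow to [0/1, 1/3)
Step 2: interval [0/1, 1/3), width = 1/3 - 0/1 = 1/3
  'e': [0/1 + 1/3*0/1, 0/1 + 1/3*1/3) = [0/1, 1/9)
  'b': [0/1 + 1/3*1/3, 0/1 + 1/3*1/2) = [1/9, 1/6) <- contains code 11/72
  'c': [0/1 + 1/3*1/2, 0/1 + 1/3*1/1) = [1/6, 1/3)
  emit 'b', narrow to [1/9, 1/6)
Step 3: interval [1/9, 1/6), width = 1/6 - 1/9 = 1/18
  'e': [1/9 + 1/18*0/1, 1/9 + 1/18*1/3) = [1/9, 7/54)
  'b': [1/9 + 1/18*1/3, 1/9 + 1/18*1/2) = [7/54, 5/36)
  'c': [1/9 + 1/18*1/2, 1/9 + 1/18*1/1) = [5/36, 1/6) <- contains code 11/72
  emit 'c', narrow to [5/36, 1/6)

Answer: symbol=e low=0/1 high=1/3
symbol=b low=1/9 high=1/6
symbol=c low=5/36 high=1/6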